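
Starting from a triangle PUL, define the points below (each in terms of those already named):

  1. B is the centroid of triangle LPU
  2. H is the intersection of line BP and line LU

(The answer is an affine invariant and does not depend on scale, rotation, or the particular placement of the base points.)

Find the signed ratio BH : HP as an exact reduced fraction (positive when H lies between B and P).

BH:HP = -1/3

Choose coordinates P = (0, 0), U = (1, 0), L = (0, 1).
1. B is the centroid of triangle LPU ⇒ B = (1/3, 1/3)
2. H is the intersection of line BP and line LU ⇒ H = (1/2, 1/2)
H = B + t·(P−B) with t = -1/2, so BH:HP = t:(1−t) = -1/2:3/2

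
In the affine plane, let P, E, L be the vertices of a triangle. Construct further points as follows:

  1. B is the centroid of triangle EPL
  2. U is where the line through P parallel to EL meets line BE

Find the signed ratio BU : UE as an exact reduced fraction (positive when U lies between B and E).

BU:UE = -2/3

Work in coordinates with P = (0, 0), E = (1, 0), L = (0, 1).
1. B is the centroid of triangle EPL ⇒ B = (1/3, 1/3)
2. U is where the line through P parallel to EL meets line BE ⇒ U = (-1, 1)
U = B + t·(E−B) with t = -2, so BU:UE = t:(1−t) = -2:3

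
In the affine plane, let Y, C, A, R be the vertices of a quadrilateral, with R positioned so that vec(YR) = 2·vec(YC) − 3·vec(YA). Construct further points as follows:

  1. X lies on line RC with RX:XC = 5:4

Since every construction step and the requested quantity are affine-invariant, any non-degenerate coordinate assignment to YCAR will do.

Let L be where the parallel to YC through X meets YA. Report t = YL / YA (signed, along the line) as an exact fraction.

Set Y = (0, 0), C = (1, 0), A = (0, 1), R = (2, -3); any affine frame gives the same invariant.
1. X lies on line RC with RX:XC = 5:4 ⇒ X = (13/9, -4/3)
through X parallel to YC: direction (1, 0); meets YA at L = (0, -4/3)
L = Y + t·(A−Y) with t = -4/3

t = -4/3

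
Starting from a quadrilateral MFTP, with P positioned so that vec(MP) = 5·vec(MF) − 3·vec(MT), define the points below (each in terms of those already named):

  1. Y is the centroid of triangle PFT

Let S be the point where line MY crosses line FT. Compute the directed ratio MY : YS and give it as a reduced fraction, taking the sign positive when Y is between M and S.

MY:YS = -4

Assign M = (0, 0), F = (1, 0), T = (0, 1), P = (5, -3) — the answer is frame-independent, so this choice is without loss of generality.
1. Y is the centroid of triangle PFT ⇒ Y = (2, -2/3)
line MY meets FT at S = (3/2, -1/2)
Y = M + t·(S−M) with t = 4/3, so MY:YS = 4/3:-1/3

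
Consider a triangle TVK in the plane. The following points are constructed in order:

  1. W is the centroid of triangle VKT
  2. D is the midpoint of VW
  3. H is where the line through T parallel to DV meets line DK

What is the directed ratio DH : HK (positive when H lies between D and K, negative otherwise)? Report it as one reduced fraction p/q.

DH:HK = -1/2

Work in coordinates with T = (0, 0), V = (1, 0), K = (0, 1).
1. W is the centroid of triangle VKT ⇒ W = (1/3, 1/3)
2. D is the midpoint of VW ⇒ D = (2/3, 1/6)
3. H is where the line through T parallel to DV meets line DK ⇒ H = (4/3, -2/3)
H = D + t·(K−D) with t = -1, so DH:HK = t:(1−t) = -1:2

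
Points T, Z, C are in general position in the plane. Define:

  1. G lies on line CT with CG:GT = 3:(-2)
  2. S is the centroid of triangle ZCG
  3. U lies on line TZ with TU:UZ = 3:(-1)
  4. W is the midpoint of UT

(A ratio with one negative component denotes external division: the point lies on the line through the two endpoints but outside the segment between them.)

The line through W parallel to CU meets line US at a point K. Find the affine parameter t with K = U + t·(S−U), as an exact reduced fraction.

Set T = (0, 0), Z = (1, 0), C = (0, 1); any affine frame gives the same invariant.
1. G lies on line CT with CG:GT = 3:(-2) ⇒ G = (0, -2)
2. S is the centroid of triangle ZCG ⇒ S = (1/3, -1/3)
3. U lies on line TZ with TU:UZ = 3:(-1) ⇒ U = (3/2, 0)
4. W is the midpoint of UT ⇒ W = (3/4, 0)
through W parallel to CU: direction (3/2, -1); meets US at K = (39/40, -3/20)
K = U + t·(S−U) with t = 9/20

t = 9/20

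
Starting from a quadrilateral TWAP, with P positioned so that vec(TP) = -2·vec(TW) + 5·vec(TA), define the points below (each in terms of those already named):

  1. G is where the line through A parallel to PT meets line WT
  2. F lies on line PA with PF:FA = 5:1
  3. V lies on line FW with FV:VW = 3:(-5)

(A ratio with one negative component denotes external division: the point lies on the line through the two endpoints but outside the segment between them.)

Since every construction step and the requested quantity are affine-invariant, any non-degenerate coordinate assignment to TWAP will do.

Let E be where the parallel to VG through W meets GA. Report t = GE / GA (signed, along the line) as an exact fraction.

t = 75/32

Assign T = (0, 0), W = (1, 0), A = (0, 1), P = (-2, 5) — the answer is frame-independent, so this choice is without loss of generality.
1. G is where the line through A parallel to PT meets line WT ⇒ G = (2/5, 0)
2. F lies on line PA with PF:FA = 5:1 ⇒ F = (-1/3, 5/3)
3. V lies on line FW with FV:VW = 3:(-5) ⇒ V = (-7/3, 25/6)
through W parallel to VG: direction (41/15, -25/6); meets GA at E = (-43/80, 75/32)
E = G + t·(A−G) with t = 75/32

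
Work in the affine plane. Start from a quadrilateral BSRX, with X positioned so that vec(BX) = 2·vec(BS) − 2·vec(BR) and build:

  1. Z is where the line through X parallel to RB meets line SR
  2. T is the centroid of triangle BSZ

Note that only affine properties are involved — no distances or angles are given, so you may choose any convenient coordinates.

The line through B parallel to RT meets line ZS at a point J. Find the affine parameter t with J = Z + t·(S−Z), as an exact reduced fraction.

t = 5

Set B = (0, 0), S = (1, 0), R = (0, 1), X = (2, -2); any affine frame gives the same invariant.
1. Z is where the line through X parallel to RB meets line SR ⇒ Z = (2, -1)
2. T is the centroid of triangle BSZ ⇒ T = (1, -1/3)
through B parallel to RT: direction (1, -4/3); meets ZS at J = (-3, 4)
J = Z + t·(S−Z) with t = 5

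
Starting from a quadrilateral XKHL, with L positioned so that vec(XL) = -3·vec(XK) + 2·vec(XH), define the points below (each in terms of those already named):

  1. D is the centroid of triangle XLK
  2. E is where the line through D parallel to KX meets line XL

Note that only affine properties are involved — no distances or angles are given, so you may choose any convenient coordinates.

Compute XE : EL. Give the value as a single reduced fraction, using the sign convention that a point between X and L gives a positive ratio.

XE:EL = 1/2

Assign X = (0, 0), K = (1, 0), H = (0, 1), L = (-3, 2) — the answer is frame-independent, so this choice is without loss of generality.
1. D is the centroid of triangle XLK ⇒ D = (-2/3, 2/3)
2. E is where the line through D parallel to KX meets line XL ⇒ E = (-1, 2/3)
E = X + t·(L−X) with t = 1/3, so XE:EL = t:(1−t) = 1/3:2/3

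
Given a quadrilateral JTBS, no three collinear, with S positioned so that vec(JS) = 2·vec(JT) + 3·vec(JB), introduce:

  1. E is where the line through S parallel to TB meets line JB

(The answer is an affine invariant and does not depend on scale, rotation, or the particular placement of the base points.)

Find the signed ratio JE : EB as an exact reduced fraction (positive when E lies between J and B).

Set J = (0, 0), T = (1, 0), B = (0, 1), S = (2, 3); any affine frame gives the same invariant.
1. E is where the line through S parallel to TB meets line JB ⇒ E = (0, 5)
E = J + t·(B−J) with t = 5, so JE:EB = t:(1−t) = 5:-4

JE:EB = -5/4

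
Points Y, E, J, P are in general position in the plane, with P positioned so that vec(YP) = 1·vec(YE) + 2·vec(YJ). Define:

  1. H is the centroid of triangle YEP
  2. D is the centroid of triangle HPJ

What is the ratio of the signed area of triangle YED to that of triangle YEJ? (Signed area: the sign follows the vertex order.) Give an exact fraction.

[YED]:[YEJ] = 11/9

Assign Y = (0, 0), E = (1, 0), J = (0, 1), P = (1, 2) — the answer is frame-independent, so this choice is without loss of generality.
1. H is the centroid of triangle YEP ⇒ H = (2/3, 2/3)
2. D is the centroid of triangle HPJ ⇒ D = (5/9, 11/9)
2·[YED] = 11/9, 2·[YEJ] = 1
[YED]:[YEJ] = 11/9:1 = 11/9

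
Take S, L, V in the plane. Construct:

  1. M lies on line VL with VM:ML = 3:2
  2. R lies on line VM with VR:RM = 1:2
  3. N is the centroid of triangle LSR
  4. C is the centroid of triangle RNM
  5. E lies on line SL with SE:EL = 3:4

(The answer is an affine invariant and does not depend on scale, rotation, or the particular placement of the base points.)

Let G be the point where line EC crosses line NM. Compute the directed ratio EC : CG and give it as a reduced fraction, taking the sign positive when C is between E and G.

Work in coordinates with S = (0, 0), L = (1, 0), V = (0, 1).
1. M lies on line VL with VM:ML = 3:2 ⇒ M = (3/5, 2/5)
2. R lies on line VM with VR:RM = 1:2 ⇒ R = (1/5, 4/5)
3. N is the centroid of triangle LSR ⇒ N = (2/5, 4/15)
4. C is the centroid of triangle RNM ⇒ C = (2/5, 22/45)
5. E lies on line SL with SE:EL = 3:4 ⇒ E = (3/7, 0)
line EC meets NM at G = (33/80, 11/40)
C = E + t·(G−E) with t = 16/9, so EC:CG = 16/9:-7/9

EC:CG = -16/7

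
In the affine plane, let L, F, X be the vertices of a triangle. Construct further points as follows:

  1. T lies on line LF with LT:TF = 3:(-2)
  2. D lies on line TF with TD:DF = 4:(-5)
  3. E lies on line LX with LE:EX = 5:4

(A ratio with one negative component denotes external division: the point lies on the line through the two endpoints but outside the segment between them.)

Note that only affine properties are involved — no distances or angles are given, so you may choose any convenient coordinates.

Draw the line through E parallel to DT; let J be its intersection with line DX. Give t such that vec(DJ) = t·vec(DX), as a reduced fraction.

t = 5/9

Choose coordinates L = (0, 0), F = (1, 0), X = (0, 1).
1. T lies on line LF with LT:TF = 3:(-2) ⇒ T = (3, 0)
2. D lies on line TF with TD:DF = 4:(-5) ⇒ D = (11, 0)
3. E lies on line LX with LE:EX = 5:4 ⇒ E = (0, 5/9)
through E parallel to DT: direction (-8, 0); meets DX at J = (44/9, 5/9)
J = D + t·(X−D) with t = 5/9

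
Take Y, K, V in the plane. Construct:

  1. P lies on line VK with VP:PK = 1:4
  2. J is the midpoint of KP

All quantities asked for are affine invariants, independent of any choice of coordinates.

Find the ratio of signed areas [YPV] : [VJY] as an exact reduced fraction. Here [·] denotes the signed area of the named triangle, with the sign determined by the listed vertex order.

[YPV]:[VJY] = -1/3

Choose coordinates Y = (0, 0), K = (1, 0), V = (0, 1).
1. P lies on line VK with VP:PK = 1:4 ⇒ P = (1/5, 4/5)
2. J is the midpoint of KP ⇒ J = (3/5, 2/5)
2·[YPV] = 1/5, 2·[VJY] = -3/5
[YPV]:[VJY] = 1/5:-3/5 = -1/3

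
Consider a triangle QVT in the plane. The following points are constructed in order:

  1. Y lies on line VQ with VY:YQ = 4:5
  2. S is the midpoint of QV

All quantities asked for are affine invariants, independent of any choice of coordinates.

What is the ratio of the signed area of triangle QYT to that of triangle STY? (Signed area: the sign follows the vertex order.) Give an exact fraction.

Set Q = (0, 0), V = (1, 0), T = (0, 1); any affine frame gives the same invariant.
1. Y lies on line VQ with VY:YQ = 4:5 ⇒ Y = (5/9, 0)
2. S is the midpoint of QV ⇒ S = (1/2, 0)
2·[QYT] = 5/9, 2·[STY] = -1/18
[QYT]:[STY] = 5/9:-1/18 = -10

[QYT]:[STY] = -10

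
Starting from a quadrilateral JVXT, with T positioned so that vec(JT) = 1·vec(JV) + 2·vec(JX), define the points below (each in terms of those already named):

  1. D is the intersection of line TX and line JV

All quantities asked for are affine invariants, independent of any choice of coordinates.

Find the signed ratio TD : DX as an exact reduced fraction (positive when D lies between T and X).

TD:DX = -2

Work in coordinates with J = (0, 0), V = (1, 0), X = (0, 1), T = (1, 2).
1. D is the intersection of line TX and line JV ⇒ D = (-1, 0)
D = T + t·(X−T) with t = 2, so TD:DX = t:(1−t) = 2:-1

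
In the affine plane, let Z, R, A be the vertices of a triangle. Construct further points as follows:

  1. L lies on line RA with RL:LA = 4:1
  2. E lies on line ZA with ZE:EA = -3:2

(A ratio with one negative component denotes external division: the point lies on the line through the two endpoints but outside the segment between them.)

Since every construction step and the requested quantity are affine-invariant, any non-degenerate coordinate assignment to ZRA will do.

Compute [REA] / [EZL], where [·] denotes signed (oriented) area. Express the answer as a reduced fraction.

[REA]:[EZL] = 10/3

Set Z = (0, 0), R = (1, 0), A = (0, 1); any affine frame gives the same invariant.
1. L lies on line RA with RL:LA = 4:1 ⇒ L = (1/5, 4/5)
2. E lies on line ZA with ZE:EA = -3:2 ⇒ E = (0, 3)
2·[REA] = 2, 2·[EZL] = 3/5
[REA]:[EZL] = 2:3/5 = 10/3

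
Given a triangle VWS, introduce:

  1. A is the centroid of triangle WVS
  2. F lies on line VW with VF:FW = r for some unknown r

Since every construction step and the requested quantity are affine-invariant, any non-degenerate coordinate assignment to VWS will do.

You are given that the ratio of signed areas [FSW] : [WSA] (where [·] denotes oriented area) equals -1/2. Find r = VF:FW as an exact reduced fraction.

Set V = (0, 0), W = (1, 0), S = (0, 1); any affine frame gives the same invariant.
1. A is the centroid of triangle WVS ⇒ A = (1/3, 1/3)
2. With VF:FW = r, write λ = r/(r+1) so F = V + λ·(W−V); F is affine-linear in λ
Every point depending on F is an affine combination of F and λ-independent points, so each such coordinate is linear in λ; the λ² term in each signed area is a multiple of (W−V)×(W−V) = 0, so 2·[FSW] and 2·[WSA] are each linear in λ. Evaluating at λ=0 and λ=1:
  2·[FSW] = λ − 1,   2·[WSA] = 1/3
So [FSW]:[WSA] = (λ − 1) / (1/3). Setting this equal to -1/2:
  λ − 1 = -1/2·(1/3)  ⇒  λ = 5/6
Then r = λ/(1−λ) = (5/6)/(1/6) = 5. Check: with r = 5, F = (5/6, 0) and [FSW]:[WSA] = -1/2 as required.

r = 5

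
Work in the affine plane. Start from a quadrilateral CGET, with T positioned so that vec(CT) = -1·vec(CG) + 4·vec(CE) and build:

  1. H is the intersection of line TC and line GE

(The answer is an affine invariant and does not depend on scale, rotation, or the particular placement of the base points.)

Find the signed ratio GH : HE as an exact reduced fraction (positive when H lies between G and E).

GH:HE = -4

Choose coordinates C = (0, 0), G = (1, 0), E = (0, 1), T = (-1, 4).
1. H is the intersection of line TC and line GE ⇒ H = (-1/3, 4/3)
H = G + t·(E−G) with t = 4/3, so GH:HE = t:(1−t) = 4/3:-1/3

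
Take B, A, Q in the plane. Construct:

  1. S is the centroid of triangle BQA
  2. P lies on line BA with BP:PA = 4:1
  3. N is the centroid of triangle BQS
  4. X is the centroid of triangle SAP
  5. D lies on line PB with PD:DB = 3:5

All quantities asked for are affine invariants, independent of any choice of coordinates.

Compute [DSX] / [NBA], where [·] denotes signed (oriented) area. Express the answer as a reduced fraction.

[DSX]:[NBA] = -1/5

Work in coordinates with B = (0, 0), A = (1, 0), Q = (0, 1).
1. S is the centroid of triangle BQA ⇒ S = (1/3, 1/3)
2. P lies on line BA with BP:PA = 4:1 ⇒ P = (4/5, 0)
3. N is the centroid of triangle BQS ⇒ N = (1/9, 4/9)
4. X is the centroid of triangle SAP ⇒ X = (32/45, 1/9)
5. D lies on line PB with PD:DB = 3:5 ⇒ D = (1/2, 0)
2·[DSX] = -4/45, 2·[NBA] = 4/9
[DSX]:[NBA] = -4/45:4/9 = -1/5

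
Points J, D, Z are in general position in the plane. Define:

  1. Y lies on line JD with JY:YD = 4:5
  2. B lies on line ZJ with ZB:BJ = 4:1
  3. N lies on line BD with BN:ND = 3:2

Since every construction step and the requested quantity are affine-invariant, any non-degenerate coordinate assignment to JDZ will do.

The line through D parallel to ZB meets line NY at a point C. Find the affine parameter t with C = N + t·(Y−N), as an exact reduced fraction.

Set J = (0, 0), D = (1, 0), Z = (0, 1); any affine frame gives the same invariant.
1. Y lies on line JD with JY:YD = 4:5 ⇒ Y = (4/9, 0)
2. B lies on line ZJ with ZB:BJ = 4:1 ⇒ B = (0, 1/5)
3. N lies on line BD with BN:ND = 3:2 ⇒ N = (3/5, 2/25)
through D parallel to ZB: direction (0, -4/5); meets NY at C = (1, 2/7)
C = N + t·(Y−N) with t = -18/7

t = -18/7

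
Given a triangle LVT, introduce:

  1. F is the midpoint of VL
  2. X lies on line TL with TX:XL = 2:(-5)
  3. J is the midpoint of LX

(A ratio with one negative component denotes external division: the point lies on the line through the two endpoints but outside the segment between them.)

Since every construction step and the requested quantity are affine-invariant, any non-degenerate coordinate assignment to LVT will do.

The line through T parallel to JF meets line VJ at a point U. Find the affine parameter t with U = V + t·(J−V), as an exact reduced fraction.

t = 4/5

Assign L = (0, 0), V = (1, 0), T = (0, 1) — the answer is frame-independent, so this choice is without loss of generality.
1. F is the midpoint of VL ⇒ F = (1/2, 0)
2. X lies on line TL with TX:XL = 2:(-5) ⇒ X = (0, 5/3)
3. J is the midpoint of LX ⇒ J = (0, 5/6)
through T parallel to JF: direction (1/2, -5/6); meets VJ at U = (1/5, 2/3)
U = V + t·(J−V) with t = 4/5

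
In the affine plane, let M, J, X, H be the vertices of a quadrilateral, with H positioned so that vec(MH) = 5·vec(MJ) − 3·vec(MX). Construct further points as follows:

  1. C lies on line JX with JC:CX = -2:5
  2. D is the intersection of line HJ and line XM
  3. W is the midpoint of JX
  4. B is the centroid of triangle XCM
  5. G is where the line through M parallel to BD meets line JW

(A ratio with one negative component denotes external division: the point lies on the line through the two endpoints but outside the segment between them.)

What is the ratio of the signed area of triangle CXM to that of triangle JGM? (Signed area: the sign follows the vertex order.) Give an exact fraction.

[CXM]:[JGM] = 5/23

Assign M = (0, 0), J = (1, 0), X = (0, 1), H = (5, -3) — the answer is frame-independent, so this choice is without loss of generality.
1. C lies on line JX with JC:CX = -2:5 ⇒ C = (5/3, -2/3)
2. D is the intersection of line HJ and line XM ⇒ D = (0, 3/4)
3. W is the midpoint of JX ⇒ W = (1/2, 1/2)
4. B is the centroid of triangle XCM ⇒ B = (5/9, 1/9)
5. G is where the line through M parallel to BD meets line JW ⇒ G = (-20/3, 23/3)
2·[CXM] = 5/3, 2·[JGM] = 23/3
[CXM]:[JGM] = 5/3:23/3 = 5/23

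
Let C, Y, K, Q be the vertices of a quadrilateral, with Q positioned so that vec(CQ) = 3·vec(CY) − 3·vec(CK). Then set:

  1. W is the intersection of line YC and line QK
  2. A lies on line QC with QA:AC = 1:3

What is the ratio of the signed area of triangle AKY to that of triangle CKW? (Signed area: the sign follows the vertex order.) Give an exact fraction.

[AKY]:[CKW] = 4/3

Assign C = (0, 0), Y = (1, 0), K = (0, 1), Q = (3, -3) — the answer is frame-independent, so this choice is without loss of generality.
1. W is the intersection of line YC and line QK ⇒ W = (3/4, 0)
2. A lies on line QC with QA:AC = 1:3 ⇒ A = (9/4, -9/4)
2·[AKY] = -1, 2·[CKW] = -3/4
[AKY]:[CKW] = -1:-3/4 = 4/3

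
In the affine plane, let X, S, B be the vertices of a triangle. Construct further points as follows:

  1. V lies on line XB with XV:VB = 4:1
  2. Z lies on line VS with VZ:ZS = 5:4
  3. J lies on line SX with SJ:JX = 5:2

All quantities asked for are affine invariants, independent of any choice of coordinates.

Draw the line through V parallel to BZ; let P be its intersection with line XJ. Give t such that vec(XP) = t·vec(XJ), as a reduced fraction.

Work in coordinates with X = (0, 0), S = (1, 0), B = (0, 1).
1. V lies on line XB with XV:VB = 4:1 ⇒ V = (0, 4/5)
2. Z lies on line VS with VZ:ZS = 5:4 ⇒ Z = (5/9, 16/45)
3. J lies on line SX with SJ:JX = 5:2 ⇒ J = (2/7, 0)
through V parallel to BZ: direction (5/9, -29/45); meets XJ at P = (20/29, 0)
P = X + t·(J−X) with t = 70/29

t = 70/29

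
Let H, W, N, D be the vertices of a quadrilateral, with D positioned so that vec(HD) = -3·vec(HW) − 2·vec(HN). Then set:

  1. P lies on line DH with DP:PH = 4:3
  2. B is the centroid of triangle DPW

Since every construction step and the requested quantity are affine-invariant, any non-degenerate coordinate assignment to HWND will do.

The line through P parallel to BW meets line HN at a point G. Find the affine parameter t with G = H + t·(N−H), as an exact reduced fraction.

Choose coordinates H = (0, 0), W = (1, 0), N = (0, 1), D = (-3, -2).
1. P lies on line DH with DP:PH = 4:3 ⇒ P = (-9/7, -6/7)
2. B is the centroid of triangle DPW ⇒ B = (-23/21, -20/21)
through P parallel to BW: direction (44/21, 20/21); meets HN at G = (0, -3/11)
G = H + t·(N−H) with t = -3/11

t = -3/11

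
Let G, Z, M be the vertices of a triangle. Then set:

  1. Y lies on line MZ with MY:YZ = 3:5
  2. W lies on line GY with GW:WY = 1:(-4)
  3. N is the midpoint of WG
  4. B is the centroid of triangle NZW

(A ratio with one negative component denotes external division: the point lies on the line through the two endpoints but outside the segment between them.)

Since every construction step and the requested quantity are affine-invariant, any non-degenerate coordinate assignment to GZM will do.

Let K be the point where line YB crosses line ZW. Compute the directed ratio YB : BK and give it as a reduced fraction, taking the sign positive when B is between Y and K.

Choose coordinates G = (0, 0), Z = (1, 0), M = (0, 1).
1. Y lies on line MZ with MY:YZ = 3:5 ⇒ Y = (3/8, 5/8)
2. W lies on line GY with GW:WY = 1:(-4) ⇒ W = (-1/8, -5/24)
3. N is the midpoint of WG ⇒ N = (-1/16, -5/48)
4. B is the centroid of triangle NZW ⇒ B = (13/48, -5/48)
line YB meets ZW at K = (49/184, -25/184)
B = Y + t·(K−Y) with t = 23/24, so YB:BK = 23/24:1/24

YB:BK = 23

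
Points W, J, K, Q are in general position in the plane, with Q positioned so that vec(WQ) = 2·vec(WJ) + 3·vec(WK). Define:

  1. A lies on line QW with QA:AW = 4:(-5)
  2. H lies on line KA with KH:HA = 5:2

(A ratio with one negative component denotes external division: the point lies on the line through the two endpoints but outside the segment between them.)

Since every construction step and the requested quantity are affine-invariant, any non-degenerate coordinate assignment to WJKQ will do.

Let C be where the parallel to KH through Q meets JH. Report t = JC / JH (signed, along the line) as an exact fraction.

t = 2/3

Set W = (0, 0), J = (1, 0), K = (0, 1), Q = (2, 3); any affine frame gives the same invariant.
1. A lies on line QW with QA:AW = 4:(-5) ⇒ A = (10, 15)
2. H lies on line KA with KH:HA = 5:2 ⇒ H = (50/7, 11)
through Q parallel to KH: direction (50/7, 10); meets JH at C = (107/21, 22/3)
C = J + t·(H−J) with t = 2/3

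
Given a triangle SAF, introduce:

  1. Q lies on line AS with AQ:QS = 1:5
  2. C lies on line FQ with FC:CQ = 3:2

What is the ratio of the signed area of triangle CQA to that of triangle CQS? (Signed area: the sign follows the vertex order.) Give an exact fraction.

[CQA]:[CQS] = -1/5

Set S = (0, 0), A = (1, 0), F = (0, 1); any affine frame gives the same invariant.
1. Q lies on line AS with AQ:QS = 1:5 ⇒ Q = (5/6, 0)
2. C lies on line FQ with FC:CQ = 3:2 ⇒ C = (1/2, 2/5)
2·[CQA] = 1/15, 2·[CQS] = -1/3
[CQA]:[CQS] = 1/15:-1/3 = -1/5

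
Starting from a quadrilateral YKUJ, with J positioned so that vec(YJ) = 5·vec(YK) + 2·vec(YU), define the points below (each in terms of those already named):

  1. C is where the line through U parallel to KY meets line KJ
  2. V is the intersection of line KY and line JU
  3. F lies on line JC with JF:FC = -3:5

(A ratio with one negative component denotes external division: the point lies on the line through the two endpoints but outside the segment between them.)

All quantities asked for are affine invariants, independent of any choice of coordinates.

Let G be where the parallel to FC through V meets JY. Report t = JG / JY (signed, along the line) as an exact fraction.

t = 6

Work in coordinates with Y = (0, 0), K = (1, 0), U = (0, 1), J = (5, 2).
1. C is where the line through U parallel to KY meets line KJ ⇒ C = (3, 1)
2. V is the intersection of line KY and line JU ⇒ V = (-5, 0)
3. F lies on line JC with JF:FC = -3:5 ⇒ F = (8, 7/2)
through V parallel to FC: direction (-5, -5/2); meets JY at G = (-25, -10)
G = J + t·(Y−J) with t = 6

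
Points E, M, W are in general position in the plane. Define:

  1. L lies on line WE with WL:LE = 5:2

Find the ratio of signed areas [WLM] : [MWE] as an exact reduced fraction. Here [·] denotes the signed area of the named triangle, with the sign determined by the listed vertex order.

Choose coordinates E = (0, 0), M = (1, 0), W = (0, 1).
1. L lies on line WE with WL:LE = 5:2 ⇒ L = (0, 2/7)
2·[WLM] = 5/7, 2·[MWE] = 1
[WLM]:[MWE] = 5/7:1 = 5/7

[WLM]:[MWE] = 5/7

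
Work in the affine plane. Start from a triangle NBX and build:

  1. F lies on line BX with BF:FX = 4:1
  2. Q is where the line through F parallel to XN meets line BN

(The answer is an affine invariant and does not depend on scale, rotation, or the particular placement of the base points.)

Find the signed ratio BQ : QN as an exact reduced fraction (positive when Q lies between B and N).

BQ:QN = 4

Assign N = (0, 0), B = (1, 0), X = (0, 1) — the answer is frame-independent, so this choice is without loss of generality.
1. F lies on line BX with BF:FX = 4:1 ⇒ F = (1/5, 4/5)
2. Q is where the line through F parallel to XN meets line BN ⇒ Q = (1/5, 0)
Q = B + t·(N−B) with t = 4/5, so BQ:QN = t:(1−t) = 4/5:1/5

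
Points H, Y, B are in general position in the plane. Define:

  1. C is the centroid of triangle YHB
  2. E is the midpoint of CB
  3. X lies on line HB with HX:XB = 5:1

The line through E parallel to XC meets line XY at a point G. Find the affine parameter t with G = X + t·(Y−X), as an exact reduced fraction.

Assign H = (0, 0), Y = (1, 0), B = (0, 1) — the answer is frame-independent, so this choice is without loss of generality.
1. C is the centroid of triangle YHB ⇒ C = (1/3, 1/3)
2. E is the midpoint of CB ⇒ E = (1/6, 2/3)
3. X lies on line HB with HX:XB = 5:1 ⇒ X = (0, 5/6)
through E parallel to XC: direction (1/3, -1/2); meets XY at G = (1/8, 35/48)
G = X + t·(Y−X) with t = 1/8

t = 1/8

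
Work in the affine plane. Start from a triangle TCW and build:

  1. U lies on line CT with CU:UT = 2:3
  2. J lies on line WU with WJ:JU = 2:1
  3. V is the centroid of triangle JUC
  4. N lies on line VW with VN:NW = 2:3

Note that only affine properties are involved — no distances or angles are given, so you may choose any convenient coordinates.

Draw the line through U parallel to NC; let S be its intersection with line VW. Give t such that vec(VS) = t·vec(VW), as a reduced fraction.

Assign T = (0, 0), C = (1, 0), W = (0, 1) — the answer is frame-independent, so this choice is without loss of generality.
1. U lies on line CT with CU:UT = 2:3 ⇒ U = (3/5, 0)
2. J lies on line WU with WJ:JU = 2:1 ⇒ J = (2/5, 1/3)
3. V is the centroid of triangle JUC ⇒ V = (2/3, 1/9)
4. N lies on line VW with VN:NW = 2:3 ⇒ N = (2/5, 7/15)
through U parallel to NC: direction (3/5, -7/15); meets VW at S = (24/25, -7/25)
S = V + t·(W−V) with t = -11/25

t = -11/25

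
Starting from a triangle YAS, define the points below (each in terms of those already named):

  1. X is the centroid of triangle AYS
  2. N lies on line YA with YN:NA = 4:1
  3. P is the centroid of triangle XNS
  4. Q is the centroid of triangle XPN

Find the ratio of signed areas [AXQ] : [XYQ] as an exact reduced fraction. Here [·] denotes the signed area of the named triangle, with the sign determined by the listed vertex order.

[AXQ]:[XYQ] = -1/11

Choose coordinates Y = (0, 0), A = (1, 0), S = (0, 1).
1. X is the centroid of triangle AYS ⇒ X = (1/3, 1/3)
2. N lies on line YA with YN:NA = 4:1 ⇒ N = (4/5, 0)
3. P is the centroid of triangle XNS ⇒ P = (17/45, 4/9)
4. Q is the centroid of triangle XPN ⇒ Q = (68/135, 7/27)
2·[AXQ] = -1/135, 2·[XYQ] = 11/135
[AXQ]:[XYQ] = -1/135:11/135 = -1/11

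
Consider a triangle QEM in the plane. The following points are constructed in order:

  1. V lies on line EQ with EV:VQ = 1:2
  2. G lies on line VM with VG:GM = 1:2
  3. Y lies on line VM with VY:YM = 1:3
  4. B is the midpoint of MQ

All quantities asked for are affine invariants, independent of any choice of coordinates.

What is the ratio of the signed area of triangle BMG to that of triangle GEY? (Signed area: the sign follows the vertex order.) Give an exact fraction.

Work in coordinates with Q = (0, 0), E = (1, 0), M = (0, 1).
1. V lies on line EQ with EV:VQ = 1:2 ⇒ V = (2/3, 0)
2. G lies on line VM with VG:GM = 1:2 ⇒ G = (4/9, 1/3)
3. Y lies on line VM with VY:YM = 1:3 ⇒ Y = (1/2, 1/4)
4. B is the midpoint of MQ ⇒ B = (0, 1/2)
2·[BMG] = -2/9, 2·[GEY] = -1/36
[BMG]:[GEY] = -2/9:-1/36 = 8

[BMG]:[GEY] = 8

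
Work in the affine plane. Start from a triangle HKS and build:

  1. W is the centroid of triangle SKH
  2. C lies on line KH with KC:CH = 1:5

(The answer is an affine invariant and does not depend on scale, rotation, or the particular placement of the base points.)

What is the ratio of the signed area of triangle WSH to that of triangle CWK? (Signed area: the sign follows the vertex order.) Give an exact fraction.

Set H = (0, 0), K = (1, 0), S = (0, 1); any affine frame gives the same invariant.
1. W is the centroid of triangle SKH ⇒ W = (1/3, 1/3)
2. C lies on line KH with KC:CH = 1:5 ⇒ C = (5/6, 0)
2·[WSH] = 1/3, 2·[CWK] = -1/18
[WSH]:[CWK] = 1/3:-1/18 = -6

[WSH]:[CWK] = -6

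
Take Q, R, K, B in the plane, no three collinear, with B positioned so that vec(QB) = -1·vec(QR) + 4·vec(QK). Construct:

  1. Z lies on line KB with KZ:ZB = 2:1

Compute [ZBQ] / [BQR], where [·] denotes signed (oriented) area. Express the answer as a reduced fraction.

[ZBQ]:[BQR] = 1/12

Assign Q = (0, 0), R = (1, 0), K = (0, 1), B = (-1, 4) — the answer is frame-independent, so this choice is without loss of generality.
1. Z lies on line KB with KZ:ZB = 2:1 ⇒ Z = (-2/3, 3)
2·[ZBQ] = 1/3, 2·[BQR] = 4
[ZBQ]:[BQR] = 1/3:4 = 1/12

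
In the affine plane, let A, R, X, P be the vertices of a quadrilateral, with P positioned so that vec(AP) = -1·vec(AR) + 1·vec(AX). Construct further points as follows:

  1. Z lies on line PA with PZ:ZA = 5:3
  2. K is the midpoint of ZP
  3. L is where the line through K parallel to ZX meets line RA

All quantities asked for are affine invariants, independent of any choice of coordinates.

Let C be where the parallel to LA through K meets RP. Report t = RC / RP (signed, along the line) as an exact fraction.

t = 11/16

Assign A = (0, 0), R = (1, 0), X = (0, 1), P = (-1, 1) — the answer is frame-independent, so this choice is without loss of generality.
1. Z lies on line PA with PZ:ZA = 5:3 ⇒ Z = (-3/8, 3/8)
2. K is the midpoint of ZP ⇒ K = (-11/16, 11/16)
3. L is where the line through K parallel to ZX meets line RA ⇒ L = (-11/10, 0)
through K parallel to LA: direction (11/10, 0); meets RP at C = (-3/8, 11/16)
C = R + t·(P−R) with t = 11/16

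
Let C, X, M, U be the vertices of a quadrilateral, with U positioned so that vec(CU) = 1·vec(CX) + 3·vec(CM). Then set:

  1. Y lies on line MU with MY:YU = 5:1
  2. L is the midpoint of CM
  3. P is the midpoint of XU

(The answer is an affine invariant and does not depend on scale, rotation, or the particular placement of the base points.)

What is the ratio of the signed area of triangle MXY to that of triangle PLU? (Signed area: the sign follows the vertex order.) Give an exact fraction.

[MXY]:[PLU] = -5/3

Choose coordinates C = (0, 0), X = (1, 0), M = (0, 1), U = (1, 3).
1. Y lies on line MU with MY:YU = 5:1 ⇒ Y = (5/6, 8/3)
2. L is the midpoint of CM ⇒ L = (0, 1/2)
3. P is the midpoint of XU ⇒ P = (1, 3/2)
2·[MXY] = 5/2, 2·[PLU] = -3/2
[MXY]:[PLU] = 5/2:-3/2 = -5/3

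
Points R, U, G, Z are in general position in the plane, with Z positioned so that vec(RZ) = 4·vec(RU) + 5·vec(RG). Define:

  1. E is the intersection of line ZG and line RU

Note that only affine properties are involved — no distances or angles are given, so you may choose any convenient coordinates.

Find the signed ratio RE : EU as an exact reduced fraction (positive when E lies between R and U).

Work in coordinates with R = (0, 0), U = (1, 0), G = (0, 1), Z = (4, 5).
1. E is the intersection of line ZG and line RU ⇒ E = (-1, 0)
E = R + t·(U−R) with t = -1, so RE:EU = t:(1−t) = -1:2

RE:EU = -1/2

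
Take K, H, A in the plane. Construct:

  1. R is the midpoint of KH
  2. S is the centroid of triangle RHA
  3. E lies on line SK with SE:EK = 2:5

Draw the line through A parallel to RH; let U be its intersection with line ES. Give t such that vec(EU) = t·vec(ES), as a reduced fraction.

Choose coordinates K = (0, 0), H = (1, 0), A = (0, 1).
1. R is the midpoint of KH ⇒ R = (1/2, 0)
2. S is the centroid of triangle RHA ⇒ S = (1/2, 1/3)
3. E lies on line SK with SE:EK = 2:5 ⇒ E = (5/14, 5/21)
through A parallel to RH: direction (1/2, 0); meets ES at U = (3/2, 1)
U = E + t·(S−E) with t = 8

t = 8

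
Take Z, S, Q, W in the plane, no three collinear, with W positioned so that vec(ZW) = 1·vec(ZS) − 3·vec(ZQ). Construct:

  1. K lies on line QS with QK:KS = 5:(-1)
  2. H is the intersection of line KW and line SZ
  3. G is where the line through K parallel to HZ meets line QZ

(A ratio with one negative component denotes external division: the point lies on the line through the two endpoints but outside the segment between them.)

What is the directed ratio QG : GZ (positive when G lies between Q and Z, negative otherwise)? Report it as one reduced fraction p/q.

Assign Z = (0, 0), S = (1, 0), Q = (0, 1), W = (1, -3) — the answer is frame-independent, so this choice is without loss of generality.
1. K lies on line QS with QK:KS = 5:(-1) ⇒ K = (5/4, -1/4)
2. H is the intersection of line KW and line SZ ⇒ H = (14/11, 0)
3. G is where the line through K parallel to HZ meets line QZ ⇒ G = (0, -1/4)
G = Q + t·(Z−Q) with t = 5/4, so QG:GZ = t:(1−t) = 5/4:-1/4

QG:GZ = -5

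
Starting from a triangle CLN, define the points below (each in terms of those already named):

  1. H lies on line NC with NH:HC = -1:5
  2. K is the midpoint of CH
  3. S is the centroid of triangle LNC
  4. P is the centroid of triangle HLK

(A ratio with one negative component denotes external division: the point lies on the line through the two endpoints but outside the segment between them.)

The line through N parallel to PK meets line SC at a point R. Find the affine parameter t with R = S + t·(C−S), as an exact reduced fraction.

t = -2

Work in coordinates with C = (0, 0), L = (1, 0), N = (0, 1).
1. H lies on line NC with NH:HC = -1:5 ⇒ H = (0, 5/4)
2. K is the midpoint of CH ⇒ K = (0, 5/8)
3. S is the centroid of triangle LNC ⇒ S = (1/3, 1/3)
4. P is the centroid of triangle HLK ⇒ P = (1/3, 5/8)
through N parallel to PK: direction (-1/3, 0); meets SC at R = (1, 1)
R = S + t·(C−S) with t = -2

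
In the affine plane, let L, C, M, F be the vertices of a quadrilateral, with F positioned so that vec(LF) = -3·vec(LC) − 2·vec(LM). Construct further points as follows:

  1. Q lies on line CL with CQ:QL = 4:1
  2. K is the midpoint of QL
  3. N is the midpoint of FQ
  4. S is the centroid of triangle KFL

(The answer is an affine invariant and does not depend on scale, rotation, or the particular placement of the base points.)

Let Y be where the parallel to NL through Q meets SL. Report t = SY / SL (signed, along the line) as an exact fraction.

Choose coordinates L = (0, 0), C = (1, 0), M = (0, 1), F = (-3, -2).
1. Q lies on line CL with CQ:QL = 4:1 ⇒ Q = (1/5, 0)
2. K is the midpoint of QL ⇒ K = (1/10, 0)
3. N is the midpoint of FQ ⇒ N = (-7/5, -1)
4. S is the centroid of triangle KFL ⇒ S = (-29/30, -2/3)
through Q parallel to NL: direction (7/5, 1); meets SL at Y = (29/5, 4)
Y = S + t·(L−S) with t = 7

t = 7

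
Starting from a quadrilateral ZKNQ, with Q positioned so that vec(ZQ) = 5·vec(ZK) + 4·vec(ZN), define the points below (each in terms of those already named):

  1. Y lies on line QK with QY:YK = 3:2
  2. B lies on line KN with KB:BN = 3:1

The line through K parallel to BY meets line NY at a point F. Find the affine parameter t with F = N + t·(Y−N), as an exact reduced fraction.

t = 4

Set Z = (0, 0), K = (1, 0), N = (0, 1), Q = (5, 4); any affine frame gives the same invariant.
1. Y lies on line QK with QY:YK = 3:2 ⇒ Y = (13/5, 8/5)
2. B lies on line KN with KB:BN = 3:1 ⇒ B = (1/4, 3/4)
through K parallel to BY: direction (47/20, 17/20); meets NY at F = (52/5, 17/5)
F = N + t·(Y−N) with t = 4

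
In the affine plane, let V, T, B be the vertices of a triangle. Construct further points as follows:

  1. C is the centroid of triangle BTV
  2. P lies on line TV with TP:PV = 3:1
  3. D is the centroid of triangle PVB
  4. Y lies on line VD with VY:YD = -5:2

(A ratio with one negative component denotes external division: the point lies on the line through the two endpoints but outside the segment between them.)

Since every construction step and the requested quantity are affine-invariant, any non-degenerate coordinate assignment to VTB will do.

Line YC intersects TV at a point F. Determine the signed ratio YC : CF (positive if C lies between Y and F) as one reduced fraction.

Set V = (0, 0), T = (1, 0), B = (0, 1); any affine frame gives the same invariant.
1. C is the centroid of triangle BTV ⇒ C = (1/3, 1/3)
2. P lies on line TV with TP:PV = 3:1 ⇒ P = (1/4, 0)
3. D is the centroid of triangle PVB ⇒ D = (1/12, 1/3)
4. Y lies on line VD with VY:YD = -5:2 ⇒ Y = (5/36, 5/9)
line YC meets TV at F = (5/8, 0)
C = Y + t·(F−Y) with t = 2/5, so YC:CF = 2/5:3/5

YC:CF = 2/3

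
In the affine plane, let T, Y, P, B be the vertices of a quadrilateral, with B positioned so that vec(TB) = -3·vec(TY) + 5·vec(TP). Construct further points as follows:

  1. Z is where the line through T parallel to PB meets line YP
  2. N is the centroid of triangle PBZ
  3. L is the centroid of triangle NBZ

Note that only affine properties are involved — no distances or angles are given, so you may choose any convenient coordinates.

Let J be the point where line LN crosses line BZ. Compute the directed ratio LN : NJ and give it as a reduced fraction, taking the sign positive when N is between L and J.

Set T = (0, 0), Y = (1, 0), P = (0, 1), B = (-3, 5); any affine frame gives the same invariant.
1. Z is where the line through T parallel to PB meets line YP ⇒ Z = (-3, 4)
2. N is the centroid of triangle PBZ ⇒ N = (-2, 10/3)
3. L is the centroid of triangle NBZ ⇒ L = (-8/3, 37/9)
line LN meets BZ at J = (-3, 9/2)
N = L + t·(J−L) with t = -2, so LN:NJ = -2:3

LN:NJ = -2/3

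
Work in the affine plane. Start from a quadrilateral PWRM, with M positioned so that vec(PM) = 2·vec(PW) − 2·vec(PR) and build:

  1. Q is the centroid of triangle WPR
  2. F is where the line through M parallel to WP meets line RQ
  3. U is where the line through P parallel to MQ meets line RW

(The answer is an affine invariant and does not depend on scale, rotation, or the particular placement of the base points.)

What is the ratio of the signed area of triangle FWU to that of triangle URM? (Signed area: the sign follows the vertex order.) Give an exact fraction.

[FWU]:[URM] = -21/10

Work in coordinates with P = (0, 0), W = (1, 0), R = (0, 1), M = (2, -2).
1. Q is the centroid of triangle WPR ⇒ Q = (1/3, 1/3)
2. F is where the line through M parallel to WP meets line RQ ⇒ F = (3/2, -2)
3. U is where the line through P parallel to MQ meets line RW ⇒ U = (-5/2, 7/2)
2·[FWU] = 21/4, 2·[URM] = -5/2
[FWU]:[URM] = 21/4:-5/2 = -21/10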